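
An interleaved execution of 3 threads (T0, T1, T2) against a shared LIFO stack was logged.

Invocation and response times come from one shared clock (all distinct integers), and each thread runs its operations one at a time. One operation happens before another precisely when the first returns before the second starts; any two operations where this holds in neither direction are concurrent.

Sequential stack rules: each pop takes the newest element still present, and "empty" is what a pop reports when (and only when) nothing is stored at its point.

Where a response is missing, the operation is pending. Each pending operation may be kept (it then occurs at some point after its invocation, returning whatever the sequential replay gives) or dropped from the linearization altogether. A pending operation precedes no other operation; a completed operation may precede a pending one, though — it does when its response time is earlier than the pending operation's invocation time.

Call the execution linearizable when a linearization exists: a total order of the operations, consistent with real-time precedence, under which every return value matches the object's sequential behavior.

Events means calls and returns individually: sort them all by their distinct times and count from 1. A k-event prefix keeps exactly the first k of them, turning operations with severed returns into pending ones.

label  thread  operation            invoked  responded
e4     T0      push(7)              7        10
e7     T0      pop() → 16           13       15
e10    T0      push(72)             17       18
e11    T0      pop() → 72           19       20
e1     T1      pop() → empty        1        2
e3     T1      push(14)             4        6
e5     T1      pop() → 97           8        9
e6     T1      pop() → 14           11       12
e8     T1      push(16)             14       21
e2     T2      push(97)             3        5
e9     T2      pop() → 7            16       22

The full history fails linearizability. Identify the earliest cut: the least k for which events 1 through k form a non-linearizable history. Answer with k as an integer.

events 1..11 are still linearizable — one witness is e1, e3, e2, e5, e4:
step 1: e1 pop() → empty — stack <>
step 2: e3 push(14) — stack <14>
step 3: e2 push(97) — stack <14,97>
step 4: e5 pop() → 97 — stack <14>
step 5: e4 push(7) — stack <14,7>
adding event 12 (e6 responds at 12) leaves no legal real-time order
one such order, e1, e2, e3, e4, e5, e6, breaks at step 5 where e5 pop() → 97 is illegal
one such order, e1, e2, e3, e5, e4, e6, breaks at step 4 where e5 pop() → 97 is illegal

12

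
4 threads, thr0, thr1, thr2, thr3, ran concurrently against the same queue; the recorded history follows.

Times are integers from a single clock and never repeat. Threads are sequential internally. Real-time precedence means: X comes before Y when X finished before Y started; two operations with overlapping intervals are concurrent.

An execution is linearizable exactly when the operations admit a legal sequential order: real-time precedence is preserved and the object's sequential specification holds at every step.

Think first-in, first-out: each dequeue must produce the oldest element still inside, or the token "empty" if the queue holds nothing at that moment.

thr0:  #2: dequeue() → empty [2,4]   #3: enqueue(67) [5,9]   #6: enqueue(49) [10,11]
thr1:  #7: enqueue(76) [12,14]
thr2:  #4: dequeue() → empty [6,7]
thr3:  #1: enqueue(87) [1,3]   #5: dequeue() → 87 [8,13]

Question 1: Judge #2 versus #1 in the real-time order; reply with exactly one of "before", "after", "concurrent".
#2 spans [2,4], #1 spans [1,3]
the intervals overlap in both directions

concurrent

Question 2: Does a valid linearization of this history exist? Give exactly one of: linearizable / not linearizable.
prefix check: 1..6 passes, 1..7 fails once #4's time-7 response joins
3 completed operations, 2 real-time-consistent orders — every queue replay fails
including or dropping the 1 pending operation (#3) in any combination fails
for example #1, #2, #4 (pending dropped) fails at step 2: #2 dequeue() → empty is not legal there
for example #2, #1, #4 (pending dropped) fails at step 3: #4 dequeue() → empty is not legal there

not linearizable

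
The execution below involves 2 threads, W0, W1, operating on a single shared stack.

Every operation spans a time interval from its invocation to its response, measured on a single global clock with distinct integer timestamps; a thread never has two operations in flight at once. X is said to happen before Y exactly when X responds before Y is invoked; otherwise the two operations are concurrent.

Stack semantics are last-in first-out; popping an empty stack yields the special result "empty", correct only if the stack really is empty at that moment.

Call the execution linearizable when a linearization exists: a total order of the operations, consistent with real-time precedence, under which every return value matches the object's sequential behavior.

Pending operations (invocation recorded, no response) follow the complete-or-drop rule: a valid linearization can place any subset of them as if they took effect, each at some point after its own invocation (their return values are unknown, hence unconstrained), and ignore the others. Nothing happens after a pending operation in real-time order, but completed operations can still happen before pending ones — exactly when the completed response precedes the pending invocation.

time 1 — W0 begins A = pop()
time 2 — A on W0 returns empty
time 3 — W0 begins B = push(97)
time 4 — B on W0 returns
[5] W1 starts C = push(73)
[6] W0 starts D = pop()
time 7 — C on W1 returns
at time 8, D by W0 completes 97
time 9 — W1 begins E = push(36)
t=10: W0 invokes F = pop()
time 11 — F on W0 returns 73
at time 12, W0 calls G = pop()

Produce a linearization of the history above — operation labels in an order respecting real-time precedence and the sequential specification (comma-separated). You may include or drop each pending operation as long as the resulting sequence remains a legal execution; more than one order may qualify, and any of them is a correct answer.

A, B, D, C, F

1. A pop() → empty, leaving stack <>
2. B push(97), leaving stack <97>
3. D pop() → 97, leaving stack <>
4. C push(73), leaving stack <73>
5. F pop() → 73, leaving stack <>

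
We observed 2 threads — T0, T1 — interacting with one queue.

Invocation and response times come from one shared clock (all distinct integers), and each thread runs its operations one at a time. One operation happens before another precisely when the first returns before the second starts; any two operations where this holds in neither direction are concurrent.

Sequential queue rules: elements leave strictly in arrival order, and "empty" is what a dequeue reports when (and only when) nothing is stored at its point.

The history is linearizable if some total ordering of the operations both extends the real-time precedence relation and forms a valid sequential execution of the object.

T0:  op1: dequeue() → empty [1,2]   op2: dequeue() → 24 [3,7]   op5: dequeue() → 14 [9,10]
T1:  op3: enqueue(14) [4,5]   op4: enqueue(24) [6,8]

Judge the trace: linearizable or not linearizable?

not linearizable

the violation lands at event 7, op2's response at time 7: events 1..6 linearize, events 1..7 do not
the 3 completed operations admit 2 real-time orders; each fails the queue replay
no escape via the 1 pending operation (op4): every completion choice fails
sample order op1, op2, op3 (pending dropped) stalls at step 2 — op2 dequeue() → 24 has no legal effect
sample order op1, op3, op2 (pending dropped) stalls at step 3 — op2 dequeue() → 24 has no legal effect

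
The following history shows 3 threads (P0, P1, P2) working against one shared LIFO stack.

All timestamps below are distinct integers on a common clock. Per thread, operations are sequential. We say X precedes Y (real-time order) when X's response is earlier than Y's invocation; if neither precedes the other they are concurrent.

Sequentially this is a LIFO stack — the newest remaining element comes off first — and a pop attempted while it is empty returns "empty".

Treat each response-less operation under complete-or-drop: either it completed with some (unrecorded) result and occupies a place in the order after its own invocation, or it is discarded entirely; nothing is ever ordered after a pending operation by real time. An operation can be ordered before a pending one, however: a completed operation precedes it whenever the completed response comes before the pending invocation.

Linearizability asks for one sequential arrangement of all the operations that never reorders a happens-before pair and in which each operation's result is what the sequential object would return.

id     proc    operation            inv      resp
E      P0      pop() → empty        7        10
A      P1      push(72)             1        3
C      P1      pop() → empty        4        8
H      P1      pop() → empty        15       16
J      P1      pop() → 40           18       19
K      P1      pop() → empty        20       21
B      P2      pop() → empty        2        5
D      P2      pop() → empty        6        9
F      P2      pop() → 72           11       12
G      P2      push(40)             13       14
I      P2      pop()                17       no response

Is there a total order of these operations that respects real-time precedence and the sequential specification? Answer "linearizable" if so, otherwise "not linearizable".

not linearizable

events 1..9 are fine; event 10 — the response of E at time 10 — makes the prefix non-linearizable
all 14 real-time-respecting orders fail — 5 completed LIFO stack operations, no legal replay
for example A, B, C, D, E fails at step 2: B pop() → empty is not legal there
for example A, B, C, E, D fails at step 2: B pop() → empty is not legal there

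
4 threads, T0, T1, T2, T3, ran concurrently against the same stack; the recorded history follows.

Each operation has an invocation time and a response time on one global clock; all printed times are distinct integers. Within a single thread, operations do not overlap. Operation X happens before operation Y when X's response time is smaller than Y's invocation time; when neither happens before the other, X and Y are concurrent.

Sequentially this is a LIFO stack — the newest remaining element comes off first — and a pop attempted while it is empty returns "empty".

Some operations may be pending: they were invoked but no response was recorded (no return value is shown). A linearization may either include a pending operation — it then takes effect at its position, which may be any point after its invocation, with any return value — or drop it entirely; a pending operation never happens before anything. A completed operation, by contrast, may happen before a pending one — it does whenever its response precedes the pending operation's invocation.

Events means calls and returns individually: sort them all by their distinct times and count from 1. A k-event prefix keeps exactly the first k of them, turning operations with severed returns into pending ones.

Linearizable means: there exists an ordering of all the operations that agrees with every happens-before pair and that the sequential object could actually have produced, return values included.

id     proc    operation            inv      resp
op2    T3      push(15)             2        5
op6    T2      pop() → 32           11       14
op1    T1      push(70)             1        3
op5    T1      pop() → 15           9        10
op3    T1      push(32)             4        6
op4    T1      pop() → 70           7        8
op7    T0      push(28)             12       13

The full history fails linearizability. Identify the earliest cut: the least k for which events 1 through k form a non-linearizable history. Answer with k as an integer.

8

events 1..7 are linearizable, e.g. via op1, op2, op3:
1. op1 push(70), leaving stack <70>
2. op2 push(15), leaving stack <70,15>
3. op3 push(32), leaving stack <70,15,32>
at event 8 (op4's time-8 response) nothing linearizes any more
take op1, op2, op3, op4: step 4 already fails, because op4 pop() → 70 cannot occur there
take op1, op3, op2, op4: step 4 already fails, because op4 pop() → 70 cannot occur there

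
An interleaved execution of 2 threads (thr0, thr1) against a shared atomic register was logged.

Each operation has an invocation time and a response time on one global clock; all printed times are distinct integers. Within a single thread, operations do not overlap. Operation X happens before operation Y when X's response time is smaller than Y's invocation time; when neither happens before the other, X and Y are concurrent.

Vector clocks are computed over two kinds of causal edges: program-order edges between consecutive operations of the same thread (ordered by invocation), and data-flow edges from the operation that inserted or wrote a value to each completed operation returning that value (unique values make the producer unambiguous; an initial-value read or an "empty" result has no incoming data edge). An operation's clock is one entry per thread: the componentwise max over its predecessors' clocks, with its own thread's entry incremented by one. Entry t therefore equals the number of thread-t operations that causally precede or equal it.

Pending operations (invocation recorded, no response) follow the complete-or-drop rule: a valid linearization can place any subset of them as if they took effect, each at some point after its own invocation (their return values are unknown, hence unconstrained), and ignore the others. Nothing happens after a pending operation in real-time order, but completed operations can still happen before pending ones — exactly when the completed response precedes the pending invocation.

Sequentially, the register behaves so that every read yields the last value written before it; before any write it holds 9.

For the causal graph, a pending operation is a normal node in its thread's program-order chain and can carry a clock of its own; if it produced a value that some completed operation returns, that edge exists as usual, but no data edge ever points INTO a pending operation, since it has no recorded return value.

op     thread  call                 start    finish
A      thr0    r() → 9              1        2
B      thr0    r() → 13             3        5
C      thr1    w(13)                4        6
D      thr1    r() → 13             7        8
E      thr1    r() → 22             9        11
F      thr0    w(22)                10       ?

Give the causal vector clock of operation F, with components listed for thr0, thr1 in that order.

root op C, invoked 4: fresh clock plus thr1's own tick → (0, 1)
root op A, invoked 1: fresh clock plus thr0's own tick → (1, 0)
VC(D, invoked at 7): max of VC(C)=(0, 1), then +1 on thread thr1 → (0, 2)
VC(B, invoked at 3): max of VC(A)=(1, 0), VC(C)=(0, 1), then +1 on thread thr0 → (2, 1)
VC(F, invoked at 10): max of VC(B)=(2, 1), then +1 on thread thr0 → (3, 1)
VC(E, invoked at 9): max of VC(D)=(0, 2), VC(F)=(3, 1), then +1 on thread thr1 → (3, 3)
target: VC(F) = (3, 1)

(3, 1)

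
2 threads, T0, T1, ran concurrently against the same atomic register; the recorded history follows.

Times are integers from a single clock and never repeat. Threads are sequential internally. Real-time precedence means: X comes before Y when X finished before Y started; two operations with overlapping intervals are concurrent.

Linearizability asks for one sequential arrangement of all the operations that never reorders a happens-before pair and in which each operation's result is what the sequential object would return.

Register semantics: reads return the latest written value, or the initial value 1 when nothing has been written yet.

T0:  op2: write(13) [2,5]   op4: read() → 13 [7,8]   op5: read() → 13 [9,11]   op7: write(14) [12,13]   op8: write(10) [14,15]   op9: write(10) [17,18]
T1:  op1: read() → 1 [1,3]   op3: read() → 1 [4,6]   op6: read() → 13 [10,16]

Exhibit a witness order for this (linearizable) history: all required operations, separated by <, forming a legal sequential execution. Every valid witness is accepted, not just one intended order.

step 1: op1 read() → 1 — value 1
step 2: op3 read() → 1 — value 1
step 3: op2 write(13) — value 13
step 4: op4 read() → 13 — value 13
step 5: op5 read() → 13 — value 13
step 6: op6 read() → 13 — value 13
step 7: op7 write(14) — value 14
step 8: op8 write(10) — value 10
step 9: op9 write(10) — value 10

op1 < op3 < op2 < op4 < op5 < op6 < op7 < op8 < op9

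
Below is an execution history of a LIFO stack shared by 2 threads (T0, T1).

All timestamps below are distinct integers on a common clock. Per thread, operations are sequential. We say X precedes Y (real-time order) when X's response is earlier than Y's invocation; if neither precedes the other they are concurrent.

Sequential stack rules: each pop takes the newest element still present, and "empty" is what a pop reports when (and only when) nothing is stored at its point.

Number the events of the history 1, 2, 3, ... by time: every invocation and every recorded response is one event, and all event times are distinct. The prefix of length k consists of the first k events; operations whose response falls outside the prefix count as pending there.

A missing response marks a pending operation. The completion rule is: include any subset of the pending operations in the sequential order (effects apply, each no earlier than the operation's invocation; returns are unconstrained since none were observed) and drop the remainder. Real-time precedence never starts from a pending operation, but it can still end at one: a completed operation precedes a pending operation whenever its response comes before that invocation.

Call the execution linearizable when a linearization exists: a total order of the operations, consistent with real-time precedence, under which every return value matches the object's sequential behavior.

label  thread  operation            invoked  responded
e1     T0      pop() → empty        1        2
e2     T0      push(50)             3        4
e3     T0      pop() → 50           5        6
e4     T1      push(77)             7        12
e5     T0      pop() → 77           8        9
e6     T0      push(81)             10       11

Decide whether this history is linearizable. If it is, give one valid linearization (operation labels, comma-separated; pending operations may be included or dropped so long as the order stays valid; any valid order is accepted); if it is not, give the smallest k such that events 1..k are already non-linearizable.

linearizable — witness: e1, e2, e3, e4, e5, e6

step 1: e1 pop() → empty — stack <>
step 2: e2 push(50) — stack <50>
step 3: e3 pop() → 50 — stack <>
step 4: e4 push(77) — stack <77>
step 5: e5 pop() → 77 — stack <>
step 6: e6 push(81) — stack <81>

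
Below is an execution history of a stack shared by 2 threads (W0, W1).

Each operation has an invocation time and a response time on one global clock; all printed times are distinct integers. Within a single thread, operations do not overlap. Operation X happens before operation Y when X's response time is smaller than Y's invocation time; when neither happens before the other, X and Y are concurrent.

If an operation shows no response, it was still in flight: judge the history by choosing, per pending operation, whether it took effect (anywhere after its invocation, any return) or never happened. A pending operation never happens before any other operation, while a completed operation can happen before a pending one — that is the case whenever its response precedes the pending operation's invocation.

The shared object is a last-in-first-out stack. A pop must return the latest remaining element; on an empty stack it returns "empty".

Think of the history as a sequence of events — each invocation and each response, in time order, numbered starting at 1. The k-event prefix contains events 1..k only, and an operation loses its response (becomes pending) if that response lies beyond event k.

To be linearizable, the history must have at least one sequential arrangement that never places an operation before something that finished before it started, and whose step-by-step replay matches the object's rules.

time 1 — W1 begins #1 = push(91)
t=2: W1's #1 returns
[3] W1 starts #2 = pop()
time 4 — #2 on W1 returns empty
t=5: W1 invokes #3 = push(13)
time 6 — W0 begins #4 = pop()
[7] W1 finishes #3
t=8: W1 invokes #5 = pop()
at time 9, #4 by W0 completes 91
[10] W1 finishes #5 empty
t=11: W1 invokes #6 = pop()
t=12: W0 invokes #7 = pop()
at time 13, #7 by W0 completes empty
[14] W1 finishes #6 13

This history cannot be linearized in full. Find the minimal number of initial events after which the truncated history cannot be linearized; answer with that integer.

events 1..3 are still linearizable — one witness is #1:
step 1: #1 push(91) — stack <91>
with event 4 included (#2 responding at time 4), all real-time-consistent orders fail
for example #1, #2 fails at step 2: #2 pop() → empty is not legal there

4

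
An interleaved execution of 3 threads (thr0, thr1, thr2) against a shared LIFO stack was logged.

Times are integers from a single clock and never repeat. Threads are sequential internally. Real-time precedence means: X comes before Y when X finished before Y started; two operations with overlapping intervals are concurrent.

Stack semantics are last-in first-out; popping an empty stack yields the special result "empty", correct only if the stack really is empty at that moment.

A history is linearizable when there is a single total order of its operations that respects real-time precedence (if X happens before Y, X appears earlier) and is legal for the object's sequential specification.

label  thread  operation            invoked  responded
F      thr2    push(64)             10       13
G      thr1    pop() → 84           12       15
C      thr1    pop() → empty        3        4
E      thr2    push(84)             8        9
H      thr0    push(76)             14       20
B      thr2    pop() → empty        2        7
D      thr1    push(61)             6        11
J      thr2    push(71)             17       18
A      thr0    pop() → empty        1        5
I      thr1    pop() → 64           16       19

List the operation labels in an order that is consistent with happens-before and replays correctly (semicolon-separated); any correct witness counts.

after step 1 (A pop() → empty): stack <>
after step 2 (B pop() → empty): stack <>
after step 3 (C pop() → empty): stack <>
after step 4 (D push(61)): stack <61>
after step 5 (E push(84)): stack <61,84>
after step 6 (G pop() → 84): stack <61>
after step 7 (F push(64)): stack <61,64>
after step 8 (I pop() → 64): stack <61>
after step 9 (H push(76)): stack <61,76>
after step 10 (J push(71)): stack <61,76,71>

A; B; C; D; E; G; F; I; H; J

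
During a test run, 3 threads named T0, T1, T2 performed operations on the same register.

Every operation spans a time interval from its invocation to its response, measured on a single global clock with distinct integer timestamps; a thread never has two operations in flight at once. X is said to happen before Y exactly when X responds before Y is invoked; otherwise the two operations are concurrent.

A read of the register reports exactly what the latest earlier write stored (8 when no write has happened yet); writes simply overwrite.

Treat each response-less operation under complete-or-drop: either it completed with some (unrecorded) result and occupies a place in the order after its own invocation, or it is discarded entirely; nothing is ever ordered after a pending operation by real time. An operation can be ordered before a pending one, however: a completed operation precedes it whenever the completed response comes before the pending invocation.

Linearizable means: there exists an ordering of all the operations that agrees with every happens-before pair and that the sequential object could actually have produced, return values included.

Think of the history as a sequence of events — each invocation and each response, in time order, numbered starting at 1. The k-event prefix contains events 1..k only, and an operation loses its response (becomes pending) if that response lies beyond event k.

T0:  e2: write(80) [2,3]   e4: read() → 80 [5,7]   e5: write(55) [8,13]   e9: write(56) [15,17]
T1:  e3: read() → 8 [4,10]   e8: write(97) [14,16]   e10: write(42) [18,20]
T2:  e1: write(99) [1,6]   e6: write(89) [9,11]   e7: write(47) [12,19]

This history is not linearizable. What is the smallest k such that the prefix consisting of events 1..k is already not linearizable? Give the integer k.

10

events 1..9 are linearizable, e.g. via e1, e2, e3, e4:
step 1: e1 write(99) — value 99
step 2: e2 write(80) — value 80
step 3: e3 read() (pending, included) — value 80
step 4: e4 read() → 80 — value 80
with event 10 included (e3 responding at time 10), all real-time-consistent orders fail
no completion choice of the 2 pending operations (e5, e6) rescues it — every subset was tried
take e1, e2, e3, e4 (pending dropped): step 3 already fails, because e3 read() → 8 cannot occur there
take e1, e2, e4, e3 (pending dropped): step 4 already fails, because e3 read() → 8 cannot occur there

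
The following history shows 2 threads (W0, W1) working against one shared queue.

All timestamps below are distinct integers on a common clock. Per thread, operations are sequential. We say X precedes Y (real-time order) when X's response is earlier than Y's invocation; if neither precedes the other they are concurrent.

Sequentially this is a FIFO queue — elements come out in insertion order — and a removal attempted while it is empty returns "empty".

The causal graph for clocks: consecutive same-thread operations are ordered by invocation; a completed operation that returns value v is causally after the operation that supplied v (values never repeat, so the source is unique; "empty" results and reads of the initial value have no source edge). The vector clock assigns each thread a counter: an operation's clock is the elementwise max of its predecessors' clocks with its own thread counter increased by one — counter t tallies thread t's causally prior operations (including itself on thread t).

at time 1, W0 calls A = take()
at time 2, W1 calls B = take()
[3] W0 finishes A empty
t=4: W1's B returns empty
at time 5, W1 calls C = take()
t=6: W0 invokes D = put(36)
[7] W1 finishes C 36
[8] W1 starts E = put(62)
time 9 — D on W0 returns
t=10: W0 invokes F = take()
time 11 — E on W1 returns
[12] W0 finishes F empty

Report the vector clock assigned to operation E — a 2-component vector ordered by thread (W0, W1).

root op B, invoked 2: fresh clock plus W1's own tick → (0, 1)
root op A, invoked 1: fresh clock plus W0's own tick → (1, 0)
from VC(A)=(1, 0), D (invoked 6) maxes components and bumps W0 → (2, 0)
from VC(D)=(2, 0), F (invoked 10) maxes components and bumps W0 → (3, 0)
from VC(B)=(0, 1), VC(D)=(2, 0), C (invoked 5) maxes components and bumps W1 → (2, 2)
from VC(C)=(2, 2), E (invoked 8) maxes components and bumps W1 → (2, 3)
target: VC(E) = (2, 3)

(2, 3)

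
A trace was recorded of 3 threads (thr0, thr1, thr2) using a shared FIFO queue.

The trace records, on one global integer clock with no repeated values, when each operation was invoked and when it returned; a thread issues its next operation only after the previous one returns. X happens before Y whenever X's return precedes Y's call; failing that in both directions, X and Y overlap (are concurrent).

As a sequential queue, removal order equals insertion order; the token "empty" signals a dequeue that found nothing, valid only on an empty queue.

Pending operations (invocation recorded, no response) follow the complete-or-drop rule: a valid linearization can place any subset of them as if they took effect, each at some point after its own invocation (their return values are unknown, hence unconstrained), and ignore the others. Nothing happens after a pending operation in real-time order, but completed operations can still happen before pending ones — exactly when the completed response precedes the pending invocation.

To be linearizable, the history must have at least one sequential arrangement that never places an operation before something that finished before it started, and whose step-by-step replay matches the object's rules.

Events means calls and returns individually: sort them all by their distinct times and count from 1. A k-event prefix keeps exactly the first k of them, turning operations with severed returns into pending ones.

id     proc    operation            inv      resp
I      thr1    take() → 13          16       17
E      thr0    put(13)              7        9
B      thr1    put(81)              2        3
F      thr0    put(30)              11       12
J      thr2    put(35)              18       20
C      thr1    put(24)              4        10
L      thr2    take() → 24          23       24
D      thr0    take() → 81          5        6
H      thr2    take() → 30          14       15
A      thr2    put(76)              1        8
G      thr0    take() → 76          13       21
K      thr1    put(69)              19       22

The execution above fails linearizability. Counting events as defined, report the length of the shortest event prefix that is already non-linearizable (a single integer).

15

one valid order for events 1..14 is B, A, C, D, E, F:
after step 1 (B put(81)): queue <81>
after step 2 (A put(76)): queue <81,76>
after step 3 (C put(24)): queue <81,76,24>
after step 4 (D take() → 81): queue <76,24>
after step 5 (E put(13)): queue <76,24,13>
after step 6 (F put(30)): queue <76,24,13,30>
once event 15 joins (H's response, time 15), exhaustive search finds no witness
no escape via the 1 pending operation (G): every completion choice fails
take A, B, C, D, E, F, H (pending dropped): step 4 already fails, because D take() → 81 cannot occur there
take A, B, D, C, E, F, H (pending dropped): step 3 already fails, because D take() → 81 cannot occur there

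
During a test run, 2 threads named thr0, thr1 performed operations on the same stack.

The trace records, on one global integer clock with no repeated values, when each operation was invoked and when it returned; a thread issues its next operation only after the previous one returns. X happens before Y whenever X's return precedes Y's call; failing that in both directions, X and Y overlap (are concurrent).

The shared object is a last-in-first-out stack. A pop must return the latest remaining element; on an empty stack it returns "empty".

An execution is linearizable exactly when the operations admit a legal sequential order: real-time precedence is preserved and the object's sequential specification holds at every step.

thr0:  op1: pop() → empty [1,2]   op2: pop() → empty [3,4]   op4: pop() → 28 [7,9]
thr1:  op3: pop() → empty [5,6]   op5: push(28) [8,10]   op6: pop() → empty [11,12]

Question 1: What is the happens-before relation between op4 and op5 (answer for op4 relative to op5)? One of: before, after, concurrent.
op4 spans [7,9], op5 spans [8,10]
the intervals overlap in both directions

concurrent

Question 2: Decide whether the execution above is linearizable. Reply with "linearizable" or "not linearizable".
a witness: op1, op2, op3, op5, op4, op6
after step 1 (op1 pop() → empty): stack <>
after step 2 (op2 pop() → empty): stack <>
after step 3 (op3 pop() → empty): stack <>
after step 4 (op5 push(28)): stack <28>
after step 5 (op4 pop() → 28): stack <>
after step 6 (op6 pop() → empty): stack <>

linearizable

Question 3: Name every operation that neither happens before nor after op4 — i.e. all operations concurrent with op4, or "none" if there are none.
op4 runs from 7 to 9; window-overlapping ops are concurrent
op1 [1,2]: before
op2 [3,4]: before
op3 [5,6]: before
op5 [8,10]: concurrent
op6 [11,12]: after

op5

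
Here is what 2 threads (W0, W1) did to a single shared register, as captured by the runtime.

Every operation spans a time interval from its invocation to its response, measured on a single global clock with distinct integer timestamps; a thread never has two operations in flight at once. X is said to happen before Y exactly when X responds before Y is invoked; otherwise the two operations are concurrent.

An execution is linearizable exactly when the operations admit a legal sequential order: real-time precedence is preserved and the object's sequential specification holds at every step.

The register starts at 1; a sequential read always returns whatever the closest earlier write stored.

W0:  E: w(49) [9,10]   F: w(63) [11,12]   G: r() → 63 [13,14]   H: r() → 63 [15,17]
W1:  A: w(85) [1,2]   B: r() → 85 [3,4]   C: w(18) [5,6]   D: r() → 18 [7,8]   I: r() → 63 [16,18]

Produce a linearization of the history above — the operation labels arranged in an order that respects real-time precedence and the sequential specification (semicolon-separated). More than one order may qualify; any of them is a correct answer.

A; B; C; D; E; F; G; H; I

1. A w(85), leaving value 85
2. B r() → 85, leaving value 85
3. C w(18), leaving value 18
4. D r() → 18, leaving value 18
5. E w(49), leaving value 49
6. F w(63), leaving value 63
7. G r() → 63, leaving value 63
8. H r() → 63, leaving value 63
9. I r() → 63, leaving value 63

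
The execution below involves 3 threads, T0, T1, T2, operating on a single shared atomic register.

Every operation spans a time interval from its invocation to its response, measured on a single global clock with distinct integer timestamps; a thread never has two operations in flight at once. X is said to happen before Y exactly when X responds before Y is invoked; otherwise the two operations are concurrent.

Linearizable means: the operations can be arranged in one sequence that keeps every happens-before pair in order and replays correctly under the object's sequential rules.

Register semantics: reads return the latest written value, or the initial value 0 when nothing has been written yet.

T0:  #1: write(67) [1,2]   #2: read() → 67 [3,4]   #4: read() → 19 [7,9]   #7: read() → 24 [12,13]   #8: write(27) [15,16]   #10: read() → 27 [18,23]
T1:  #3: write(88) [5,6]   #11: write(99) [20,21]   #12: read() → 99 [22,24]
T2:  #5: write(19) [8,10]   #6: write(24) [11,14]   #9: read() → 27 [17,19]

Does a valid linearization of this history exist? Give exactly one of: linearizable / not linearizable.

linearizable

witness order: #1, #2, #3, #5, #4, #6, #7, #8, #9, #10, #11, #12
step 1: #1 write(67) — value 67
step 2: #2 read() → 67 — value 67
step 3: #3 write(88) — value 88
step 4: #5 write(19) — value 19
step 5: #4 read() → 19 — value 19
step 6: #6 write(24) — value 24
step 7: #7 read() → 24 — value 24
step 8: #8 write(27) — value 27
step 9: #9 read() → 27 — value 27
step 10: #10 read() → 27 — value 27
step 11: #11 write(99) — value 99
step 12: #12 read() → 99 — value 99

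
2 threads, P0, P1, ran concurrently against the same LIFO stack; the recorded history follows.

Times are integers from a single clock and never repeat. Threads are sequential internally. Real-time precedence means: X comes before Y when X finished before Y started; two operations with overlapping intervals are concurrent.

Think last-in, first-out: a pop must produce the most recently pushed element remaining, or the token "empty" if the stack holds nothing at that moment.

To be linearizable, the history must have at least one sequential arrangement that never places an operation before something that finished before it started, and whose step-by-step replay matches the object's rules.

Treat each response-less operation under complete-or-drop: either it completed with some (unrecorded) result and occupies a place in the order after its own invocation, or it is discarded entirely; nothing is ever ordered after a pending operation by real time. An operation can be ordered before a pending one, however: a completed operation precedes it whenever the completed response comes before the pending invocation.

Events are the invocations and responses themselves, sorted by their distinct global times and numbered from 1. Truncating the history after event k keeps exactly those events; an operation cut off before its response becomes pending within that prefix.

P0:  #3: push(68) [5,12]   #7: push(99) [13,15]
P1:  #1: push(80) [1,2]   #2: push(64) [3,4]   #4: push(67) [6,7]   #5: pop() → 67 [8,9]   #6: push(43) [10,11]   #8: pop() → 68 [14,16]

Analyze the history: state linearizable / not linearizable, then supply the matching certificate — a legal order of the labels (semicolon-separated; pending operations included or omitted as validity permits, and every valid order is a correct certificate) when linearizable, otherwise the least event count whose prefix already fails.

step 1: #1 push(80) — stack <80>
step 2: #2 push(64) — stack <80,64>
step 3: #4 push(67) — stack <80,64,67>
step 4: #5 pop() → 67 — stack <80,64>
step 5: #6 push(43) — stack <80,64,43>
step 6: #3 push(68) — stack <80,64,43,68>
step 7: #8 pop() → 68 — stack <80,64,43>
step 8: #7 push(99) — stack <80,64,43,99>

linearizable — witness: #1; #2; #4; #5; #6; #3; #8; #7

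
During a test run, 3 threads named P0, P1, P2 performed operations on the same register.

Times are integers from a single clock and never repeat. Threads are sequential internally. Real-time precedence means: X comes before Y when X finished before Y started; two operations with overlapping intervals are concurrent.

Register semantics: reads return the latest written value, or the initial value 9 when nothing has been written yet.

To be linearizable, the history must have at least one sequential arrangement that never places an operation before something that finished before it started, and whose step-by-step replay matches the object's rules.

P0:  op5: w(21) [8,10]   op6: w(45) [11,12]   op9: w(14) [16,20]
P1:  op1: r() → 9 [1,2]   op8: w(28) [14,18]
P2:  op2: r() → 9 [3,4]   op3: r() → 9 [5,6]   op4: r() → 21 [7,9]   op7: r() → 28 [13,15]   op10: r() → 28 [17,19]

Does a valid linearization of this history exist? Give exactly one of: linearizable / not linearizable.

witness order: op1, op2, op3, op5, op4, op6, op8, op7, op10, op9
1. op1 r() → 9, leaving value 9
2. op2 r() → 9, leaving value 9
3. op3 r() → 9, leaving value 9
4. op5 w(21), leaving value 21
5. op4 r() → 21, leaving value 21
6. op6 w(45), leaving value 45
7. op8 w(28), leaving value 28
8. op7 r() → 28, leaving value 28
9. op10 r() → 28, leaving value 28
10. op9 w(14), leaving value 14

linearizable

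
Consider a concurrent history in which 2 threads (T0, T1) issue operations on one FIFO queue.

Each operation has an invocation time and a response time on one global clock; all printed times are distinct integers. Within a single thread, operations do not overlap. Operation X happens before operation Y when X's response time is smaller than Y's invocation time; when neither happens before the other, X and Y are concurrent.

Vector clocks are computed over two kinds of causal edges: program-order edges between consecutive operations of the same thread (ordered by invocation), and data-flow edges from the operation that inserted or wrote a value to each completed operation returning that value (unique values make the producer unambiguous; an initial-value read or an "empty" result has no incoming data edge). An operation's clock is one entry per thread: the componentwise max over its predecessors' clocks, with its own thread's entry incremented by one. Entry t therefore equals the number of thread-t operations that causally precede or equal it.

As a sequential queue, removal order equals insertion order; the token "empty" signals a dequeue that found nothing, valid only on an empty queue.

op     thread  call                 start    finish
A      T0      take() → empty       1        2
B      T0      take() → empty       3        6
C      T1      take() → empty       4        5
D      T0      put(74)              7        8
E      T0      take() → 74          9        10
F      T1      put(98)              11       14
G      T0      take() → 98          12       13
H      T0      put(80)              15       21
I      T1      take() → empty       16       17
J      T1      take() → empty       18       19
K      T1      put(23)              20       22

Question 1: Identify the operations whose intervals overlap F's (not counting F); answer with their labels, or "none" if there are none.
G

F spans [11,14]; an op avoiding the whole window 11..14 is ordered, any other is concurrent
A [1,2]: before
B [3,6]: before
C [4,5]: before
D [7,8]: before
E [9,10]: before
G [12,13]: concurrent
H [15,21]: after
I [16,17]: after
J [18,19]: after
K [20,22]: after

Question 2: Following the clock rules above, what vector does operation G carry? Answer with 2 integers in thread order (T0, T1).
(5, 2)

root op C, invoked 4: fresh clock plus T1's own tick → (0, 1)
root op A, invoked 1: fresh clock plus T0's own tick → (1, 0)
merge at F (invoked 11): VC(C)=(0, 1), own-thread bump on T1 → (0, 2)
merge at B (invoked 3): VC(A)=(1, 0), own-thread bump on T0 → (2, 0)
merge at I (invoked 16): VC(F)=(0, 2), own-thread bump on T1 → (0, 3)
merge at D (invoked 7): VC(B)=(2, 0), own-thread bump on T0 → (3, 0)
merge at J (invoked 18): VC(I)=(0, 3), own-thread bump on T1 → (0, 4)
merge at E (invoked 9): VC(D)=(3, 0), own-thread bump on T0 → (4, 0)
merge at K (invoked 20): VC(J)=(0, 4), own-thread bump on T1 → (0, 5)
merge at G (invoked 12): VC(E)=(4, 0), VC(F)=(0, 2), own-thread bump on T0 → (5, 2)
merge at H (invoked 15): VC(G)=(5, 2), own-thread bump on T0 → (6, 2)
target: VC(G) = (5, 2)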